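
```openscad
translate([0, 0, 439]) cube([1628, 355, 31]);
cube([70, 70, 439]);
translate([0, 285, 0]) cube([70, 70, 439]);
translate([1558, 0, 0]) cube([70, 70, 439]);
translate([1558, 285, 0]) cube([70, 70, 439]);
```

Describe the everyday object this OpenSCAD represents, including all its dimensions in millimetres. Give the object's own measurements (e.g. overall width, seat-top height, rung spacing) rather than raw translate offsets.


A long wooden bench with a 1628 mm (x) × 355 mm (y) seat, 31 mm thick, its top surface 470 mm above the floor. Four 70 mm square legs at the seat corners, flush with the edges, run from z = 0 to the seat underside.


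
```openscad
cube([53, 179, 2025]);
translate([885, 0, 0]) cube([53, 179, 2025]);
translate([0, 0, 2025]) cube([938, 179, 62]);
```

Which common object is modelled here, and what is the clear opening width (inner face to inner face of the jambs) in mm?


A door frame. The clear opening width is 832 mm.

Two 2025 mm tall posts with a header on top — a door frame. The left jamb is 53 mm wide at x = 0; the right jamb starts at x = 885. The clear opening is 885 − 53 = 832 mm.


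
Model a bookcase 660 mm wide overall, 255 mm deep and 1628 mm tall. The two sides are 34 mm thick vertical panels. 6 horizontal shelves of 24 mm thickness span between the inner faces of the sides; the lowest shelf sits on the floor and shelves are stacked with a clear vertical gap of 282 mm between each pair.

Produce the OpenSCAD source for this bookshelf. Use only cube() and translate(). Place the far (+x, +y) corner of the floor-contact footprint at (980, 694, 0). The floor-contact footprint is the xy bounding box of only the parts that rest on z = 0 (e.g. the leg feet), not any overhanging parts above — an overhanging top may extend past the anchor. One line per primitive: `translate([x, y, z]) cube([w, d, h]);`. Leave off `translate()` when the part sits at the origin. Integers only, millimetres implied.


translate([320, 439, 0]) cube([34, 255, 1628]);
translate([946, 439, 0]) cube([34, 255, 1628]);
translate([354, 439, 0]) cube([592, 255, 24]);
translate([354, 439, 306]) cube([592, 255, 24]);
translate([354, 439, 612]) cube([592, 255, 24]);
translate([354, 439, 918]) cube([592, 255, 24]);
translate([354, 439, 1224]) cube([592, 255, 24]);
translate([354, 439, 1530]) cube([592, 255, 24]);


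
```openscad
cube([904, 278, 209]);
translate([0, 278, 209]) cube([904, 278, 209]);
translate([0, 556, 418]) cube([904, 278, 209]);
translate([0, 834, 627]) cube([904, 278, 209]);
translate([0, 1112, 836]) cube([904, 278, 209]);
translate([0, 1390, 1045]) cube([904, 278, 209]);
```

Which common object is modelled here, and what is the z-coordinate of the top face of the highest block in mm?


A staircase. The total rise is 1254 mm.

6 identical blocks, each offset up and back from the previous — a staircase. Each step is 209 mm tall and there are 6 of them, so the total rise is 6 × 209 = 1254 mm.


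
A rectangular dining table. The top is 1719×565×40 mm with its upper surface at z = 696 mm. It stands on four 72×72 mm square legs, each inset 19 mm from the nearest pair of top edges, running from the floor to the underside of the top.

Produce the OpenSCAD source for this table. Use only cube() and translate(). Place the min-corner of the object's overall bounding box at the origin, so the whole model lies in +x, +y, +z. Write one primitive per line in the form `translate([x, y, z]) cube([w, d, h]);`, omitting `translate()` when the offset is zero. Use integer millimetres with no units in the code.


translate([0, 0, 656]) cube([1719, 565, 40]);
translate([19, 19, 0]) cube([72, 72, 656]);
translate([1628, 19, 0]) cube([72, 72, 656]);
translate([19, 474, 0]) cube([72, 72, 656]);
translate([1628, 474, 0]) cube([72, 72, 656]);


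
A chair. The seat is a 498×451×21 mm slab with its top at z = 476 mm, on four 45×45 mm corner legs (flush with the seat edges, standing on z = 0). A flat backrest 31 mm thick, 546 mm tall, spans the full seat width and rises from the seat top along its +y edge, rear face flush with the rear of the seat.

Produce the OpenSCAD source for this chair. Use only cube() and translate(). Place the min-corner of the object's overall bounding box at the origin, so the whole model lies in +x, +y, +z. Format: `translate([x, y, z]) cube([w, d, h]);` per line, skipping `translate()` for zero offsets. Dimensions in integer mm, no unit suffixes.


translate([0, 0, 455]) cube([498, 451, 21]);
cube([45, 45, 455]);
translate([453, 0, 0]) cube([45, 45, 455]);
translate([0, 406, 0]) cube([45, 45, 455]);
translate([453, 406, 0]) cube([45, 45, 455]);
translate([0, 420, 476]) cube([498, 31, 546]);


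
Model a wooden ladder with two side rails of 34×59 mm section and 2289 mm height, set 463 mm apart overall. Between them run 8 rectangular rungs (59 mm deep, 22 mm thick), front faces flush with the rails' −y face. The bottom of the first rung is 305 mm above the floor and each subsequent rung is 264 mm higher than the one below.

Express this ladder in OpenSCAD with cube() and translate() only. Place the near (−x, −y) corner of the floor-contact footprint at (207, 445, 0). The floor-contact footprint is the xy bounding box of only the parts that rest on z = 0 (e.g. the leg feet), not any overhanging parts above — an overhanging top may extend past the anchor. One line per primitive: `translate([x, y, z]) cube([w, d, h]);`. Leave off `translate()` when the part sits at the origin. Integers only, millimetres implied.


translate([207, 445, 0]) cube([34, 59, 2289]);
translate([636, 445, 0]) cube([34, 59, 2289]);
translate([241, 445, 305]) cube([395, 59, 22]);
translate([241, 445, 569]) cube([395, 59, 22]);
translate([241, 445, 833]) cube([395, 59, 22]);
translate([241, 445, 1097]) cube([395, 59, 22]);
translate([241, 445, 1361]) cube([395, 59, 22]);
translate([241, 445, 1625]) cube([395, 59, 22]);
translate([241, 445, 1889]) cube([395, 59, 22]);
translate([241, 445, 2153]) cube([395, 59, 22]);


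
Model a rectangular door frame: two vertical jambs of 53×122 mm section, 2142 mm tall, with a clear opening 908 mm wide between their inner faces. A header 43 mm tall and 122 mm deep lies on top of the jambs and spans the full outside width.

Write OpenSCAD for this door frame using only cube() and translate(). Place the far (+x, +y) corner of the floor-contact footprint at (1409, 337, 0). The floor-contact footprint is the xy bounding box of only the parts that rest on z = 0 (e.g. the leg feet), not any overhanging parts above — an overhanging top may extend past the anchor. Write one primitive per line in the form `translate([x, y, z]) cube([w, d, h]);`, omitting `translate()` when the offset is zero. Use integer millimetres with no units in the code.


translate([395, 215, 0]) cube([53, 122, 2142]);
translate([1356, 215, 0]) cube([53, 122, 2142]);
translate([395, 215, 2142]) cube([1014, 122, 43]);


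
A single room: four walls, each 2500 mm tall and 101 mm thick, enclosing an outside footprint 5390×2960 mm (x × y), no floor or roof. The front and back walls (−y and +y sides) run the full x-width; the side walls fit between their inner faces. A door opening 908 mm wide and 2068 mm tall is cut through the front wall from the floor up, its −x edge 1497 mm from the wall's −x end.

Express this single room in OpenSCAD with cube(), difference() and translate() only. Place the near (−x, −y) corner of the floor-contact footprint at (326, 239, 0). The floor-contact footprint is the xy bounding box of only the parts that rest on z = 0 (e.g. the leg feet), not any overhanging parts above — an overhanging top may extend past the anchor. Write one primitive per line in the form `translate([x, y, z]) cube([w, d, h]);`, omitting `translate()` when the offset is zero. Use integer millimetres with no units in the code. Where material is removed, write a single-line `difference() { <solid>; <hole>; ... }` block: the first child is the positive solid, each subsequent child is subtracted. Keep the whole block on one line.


difference() { translate([326, 239, 0]) cube([5390, 101, 2500]); translate([1823, 239, 0]) cube([908, 101, 2068]); }
translate([326, 3098, 0]) cube([5390, 101, 2500]);
translate([326, 340, 0]) cube([101, 2758, 2500]);
translate([5615, 340, 0]) cube([101, 2758, 2500]);


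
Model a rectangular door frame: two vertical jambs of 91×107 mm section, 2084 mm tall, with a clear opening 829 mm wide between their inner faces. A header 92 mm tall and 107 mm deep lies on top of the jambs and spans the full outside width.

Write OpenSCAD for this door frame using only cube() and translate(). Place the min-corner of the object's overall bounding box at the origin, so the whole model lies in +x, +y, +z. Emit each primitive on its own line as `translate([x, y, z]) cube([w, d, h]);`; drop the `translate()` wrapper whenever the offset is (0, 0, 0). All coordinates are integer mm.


cube([91, 107, 2084]);
translate([920, 0, 0]) cube([91, 107, 2084]);
translate([0, 0, 2084]) cube([1011, 107, 92]);


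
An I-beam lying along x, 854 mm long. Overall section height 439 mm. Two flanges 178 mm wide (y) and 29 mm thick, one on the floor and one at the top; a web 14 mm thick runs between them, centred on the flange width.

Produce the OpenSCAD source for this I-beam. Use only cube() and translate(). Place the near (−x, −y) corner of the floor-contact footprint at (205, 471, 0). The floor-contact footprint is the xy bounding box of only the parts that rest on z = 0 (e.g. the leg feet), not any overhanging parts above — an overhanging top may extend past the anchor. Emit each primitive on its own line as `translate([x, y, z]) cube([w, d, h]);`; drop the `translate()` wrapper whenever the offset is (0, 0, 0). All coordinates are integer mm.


translate([205, 471, 0]) cube([854, 178, 29]);
translate([205, 553, 29]) cube([854, 14, 381]);
translate([205, 471, 410]) cube([854, 178, 29]);


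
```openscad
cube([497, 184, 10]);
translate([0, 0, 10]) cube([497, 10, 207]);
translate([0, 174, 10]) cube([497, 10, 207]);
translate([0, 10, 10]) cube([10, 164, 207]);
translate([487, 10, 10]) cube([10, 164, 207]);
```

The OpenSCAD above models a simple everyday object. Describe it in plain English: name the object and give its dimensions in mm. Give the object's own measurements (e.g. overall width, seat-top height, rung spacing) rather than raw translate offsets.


An open-topped rectangular box: outside dimensions 497×184×217 mm, with a uniform wall and base thickness of 10 mm. The base is a full 497×184 slab on the floor; four walls sit on top of the base. The front and back walls (the −y and +y sides) span the full width; the two side walls fit between them.


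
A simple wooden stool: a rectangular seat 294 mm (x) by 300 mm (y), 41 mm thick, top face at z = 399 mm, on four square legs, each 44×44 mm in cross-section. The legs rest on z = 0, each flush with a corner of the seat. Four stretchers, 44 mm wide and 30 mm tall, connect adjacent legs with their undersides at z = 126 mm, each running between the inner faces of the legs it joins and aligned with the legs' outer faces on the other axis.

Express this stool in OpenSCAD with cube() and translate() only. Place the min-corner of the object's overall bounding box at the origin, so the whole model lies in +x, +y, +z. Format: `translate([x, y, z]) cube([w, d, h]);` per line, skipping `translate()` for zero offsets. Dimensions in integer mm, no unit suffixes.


// leg_h = 399 - 41 = 358
// stretcher span = 294 - 2*44 = 206
translate([0, 0, 358]) cube([294, 300, 41]);
cube([44, 44, 358]);
translate([250, 0, 0]) cube([44, 44, 358]);
translate([0, 256, 0]) cube([44, 44, 358]);
translate([250, 256, 0]) cube([44, 44, 358]);
translate([44, 0, 126]) cube([206, 44, 30]);
translate([44, 256, 126]) cube([206, 44, 30]);
translate([0, 44, 126]) cube([44, 212, 30]);
translate([250, 44, 126]) cube([44, 212, 30]);


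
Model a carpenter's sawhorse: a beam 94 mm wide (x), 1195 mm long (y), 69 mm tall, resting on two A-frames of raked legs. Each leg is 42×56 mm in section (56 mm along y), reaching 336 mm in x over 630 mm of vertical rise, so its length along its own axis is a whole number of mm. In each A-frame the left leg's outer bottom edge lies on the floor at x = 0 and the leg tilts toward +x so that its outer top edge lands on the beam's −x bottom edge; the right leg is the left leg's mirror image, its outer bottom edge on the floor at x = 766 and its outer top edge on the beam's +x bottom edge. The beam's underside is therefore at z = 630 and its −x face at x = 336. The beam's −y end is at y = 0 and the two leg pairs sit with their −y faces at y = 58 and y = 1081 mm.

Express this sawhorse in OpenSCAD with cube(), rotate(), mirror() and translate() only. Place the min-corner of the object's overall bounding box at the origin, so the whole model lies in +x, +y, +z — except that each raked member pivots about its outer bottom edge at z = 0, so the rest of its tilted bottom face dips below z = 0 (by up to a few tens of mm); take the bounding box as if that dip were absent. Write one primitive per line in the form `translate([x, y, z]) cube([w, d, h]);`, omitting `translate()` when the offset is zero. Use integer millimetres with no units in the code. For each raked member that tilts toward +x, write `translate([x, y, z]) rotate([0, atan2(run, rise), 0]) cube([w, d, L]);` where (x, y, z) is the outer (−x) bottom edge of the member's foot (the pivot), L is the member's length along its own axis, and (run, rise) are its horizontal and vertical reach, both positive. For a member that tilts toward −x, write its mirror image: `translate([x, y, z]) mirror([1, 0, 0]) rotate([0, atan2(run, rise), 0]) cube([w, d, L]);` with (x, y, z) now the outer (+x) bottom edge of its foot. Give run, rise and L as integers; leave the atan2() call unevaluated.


translate([336, 0, 630]) cube([94, 1195, 69]);
translate([0, 58, 0]) rotate([0, atan2(336, 630), 0]) cube([42, 56, 714]);
translate([766, 58, 0]) mirror([1, 0, 0]) rotate([0, atan2(336, 630), 0]) cube([42, 56, 714]);
translate([0, 1081, 0]) rotate([0, atan2(336, 630), 0]) cube([42, 56, 714]);
translate([766, 1081, 0]) mirror([1, 0, 0]) rotate([0, atan2(336, 630), 0]) cube([42, 56, 714]);


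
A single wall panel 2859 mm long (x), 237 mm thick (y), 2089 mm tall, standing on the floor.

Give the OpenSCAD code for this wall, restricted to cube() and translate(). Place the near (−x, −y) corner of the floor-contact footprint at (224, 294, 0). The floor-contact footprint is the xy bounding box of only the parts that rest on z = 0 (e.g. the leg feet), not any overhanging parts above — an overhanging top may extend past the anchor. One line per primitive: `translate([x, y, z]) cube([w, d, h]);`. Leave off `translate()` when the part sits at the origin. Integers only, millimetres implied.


translate([224, 294, 0]) cube([2859, 237, 2089]);


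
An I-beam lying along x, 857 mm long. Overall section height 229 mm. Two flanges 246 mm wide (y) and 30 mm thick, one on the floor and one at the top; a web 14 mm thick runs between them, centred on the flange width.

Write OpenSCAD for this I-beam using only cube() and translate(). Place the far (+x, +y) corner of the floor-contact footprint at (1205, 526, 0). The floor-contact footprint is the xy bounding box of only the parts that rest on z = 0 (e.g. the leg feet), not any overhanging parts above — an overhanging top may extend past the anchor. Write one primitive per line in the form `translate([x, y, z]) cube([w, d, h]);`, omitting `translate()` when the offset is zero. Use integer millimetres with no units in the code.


translate([348, 280, 0]) cube([857, 246, 30]);
translate([348, 396, 30]) cube([857, 14, 169]);
translate([348, 280, 199]) cube([857, 246, 30]);


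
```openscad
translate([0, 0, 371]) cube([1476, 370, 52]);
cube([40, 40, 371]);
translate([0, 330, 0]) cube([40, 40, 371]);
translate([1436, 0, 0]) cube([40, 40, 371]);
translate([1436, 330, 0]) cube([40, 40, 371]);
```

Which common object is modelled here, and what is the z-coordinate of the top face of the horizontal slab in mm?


A bench. The seat-top height is 423 mm.

A long slab on four corner posts — a bench. The slab sits at z = 371 with thickness 52, so the top is 371 + 52 = 423 mm.


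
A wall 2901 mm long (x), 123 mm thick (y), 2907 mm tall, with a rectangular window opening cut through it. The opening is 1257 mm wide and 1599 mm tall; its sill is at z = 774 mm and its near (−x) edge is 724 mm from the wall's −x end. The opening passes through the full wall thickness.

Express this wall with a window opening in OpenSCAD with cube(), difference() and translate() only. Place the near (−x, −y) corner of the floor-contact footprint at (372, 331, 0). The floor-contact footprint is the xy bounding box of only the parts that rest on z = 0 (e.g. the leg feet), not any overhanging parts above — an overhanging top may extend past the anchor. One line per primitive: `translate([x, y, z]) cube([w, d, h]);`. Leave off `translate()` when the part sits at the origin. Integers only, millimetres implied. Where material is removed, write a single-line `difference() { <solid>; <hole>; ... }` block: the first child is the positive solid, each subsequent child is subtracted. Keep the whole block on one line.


difference() { translate([372, 331, 0]) cube([2901, 123, 2907]); translate([1096, 331, 774]) cube([1257, 123, 1599]); }


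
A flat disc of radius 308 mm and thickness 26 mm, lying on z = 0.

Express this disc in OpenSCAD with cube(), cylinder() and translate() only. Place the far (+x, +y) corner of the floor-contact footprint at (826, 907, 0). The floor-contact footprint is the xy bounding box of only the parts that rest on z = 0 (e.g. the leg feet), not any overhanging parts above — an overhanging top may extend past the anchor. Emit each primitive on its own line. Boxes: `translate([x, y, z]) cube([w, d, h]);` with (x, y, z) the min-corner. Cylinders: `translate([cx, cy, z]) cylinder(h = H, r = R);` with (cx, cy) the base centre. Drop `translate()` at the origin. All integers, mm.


translate([518, 599, 0]) cylinder(h = 26, r = 308);


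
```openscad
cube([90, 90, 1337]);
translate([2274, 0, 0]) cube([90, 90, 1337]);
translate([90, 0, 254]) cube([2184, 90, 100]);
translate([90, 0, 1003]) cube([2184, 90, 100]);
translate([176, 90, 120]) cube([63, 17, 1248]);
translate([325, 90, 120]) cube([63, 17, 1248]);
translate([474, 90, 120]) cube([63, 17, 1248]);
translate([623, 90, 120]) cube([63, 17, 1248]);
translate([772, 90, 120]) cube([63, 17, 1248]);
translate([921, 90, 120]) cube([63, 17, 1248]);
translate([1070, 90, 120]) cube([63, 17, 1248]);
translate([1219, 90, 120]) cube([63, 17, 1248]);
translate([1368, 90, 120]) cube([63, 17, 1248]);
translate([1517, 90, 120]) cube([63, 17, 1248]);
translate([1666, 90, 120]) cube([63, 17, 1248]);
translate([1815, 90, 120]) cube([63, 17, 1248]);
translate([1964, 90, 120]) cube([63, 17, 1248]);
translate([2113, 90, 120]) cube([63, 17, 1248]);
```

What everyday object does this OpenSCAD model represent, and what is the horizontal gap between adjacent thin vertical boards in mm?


A fence section. The picket gap is 86 mm.

Two posts, two rails, 14 pickets — a fence section. Span 2184 mm holds 14 pickets of 63 mm with 15 equal gaps: ⌊(2184 − 14·63) / 15⌋ = 86 mm.


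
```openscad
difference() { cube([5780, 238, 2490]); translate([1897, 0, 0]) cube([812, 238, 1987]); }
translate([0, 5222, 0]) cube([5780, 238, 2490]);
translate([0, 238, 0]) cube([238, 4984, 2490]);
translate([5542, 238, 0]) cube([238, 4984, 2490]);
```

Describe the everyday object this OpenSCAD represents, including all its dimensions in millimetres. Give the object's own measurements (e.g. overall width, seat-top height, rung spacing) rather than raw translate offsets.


A single room: four walls, each 2490 mm tall and 238 mm thick, enclosing an outside footprint 5780×5460 mm (x × y), no floor or roof. The front and back walls (−y and +y sides) run the full x-width; the side walls fit between their inner faces. A door opening 812 mm wide and 1987 mm tall is cut through the front wall from the floor up, its −x edge 1897 mm from the wall's −x end.


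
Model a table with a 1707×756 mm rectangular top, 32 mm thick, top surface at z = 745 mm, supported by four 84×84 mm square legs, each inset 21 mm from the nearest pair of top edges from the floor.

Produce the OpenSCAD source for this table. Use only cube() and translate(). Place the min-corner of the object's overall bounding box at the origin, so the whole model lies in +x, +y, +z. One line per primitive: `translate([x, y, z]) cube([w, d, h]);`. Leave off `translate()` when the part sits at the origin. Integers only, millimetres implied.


translate([0, 0, 713]) cube([1707, 756, 32]);
translate([21, 21, 0]) cube([84, 84, 713]);
translate([1602, 21, 0]) cube([84, 84, 713]);
translate([21, 651, 0]) cube([84, 84, 713]);
translate([1602, 651, 0]) cube([84, 84, 713]);


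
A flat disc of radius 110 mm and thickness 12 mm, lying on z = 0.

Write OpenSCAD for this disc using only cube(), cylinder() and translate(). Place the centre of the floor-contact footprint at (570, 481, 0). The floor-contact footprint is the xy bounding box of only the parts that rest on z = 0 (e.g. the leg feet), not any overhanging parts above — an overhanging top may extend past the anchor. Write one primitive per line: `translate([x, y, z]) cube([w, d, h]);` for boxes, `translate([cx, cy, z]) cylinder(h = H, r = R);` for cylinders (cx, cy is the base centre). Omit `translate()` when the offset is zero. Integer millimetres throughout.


translate([570, 481, 0]) cylinder(h = 12, r = 110);


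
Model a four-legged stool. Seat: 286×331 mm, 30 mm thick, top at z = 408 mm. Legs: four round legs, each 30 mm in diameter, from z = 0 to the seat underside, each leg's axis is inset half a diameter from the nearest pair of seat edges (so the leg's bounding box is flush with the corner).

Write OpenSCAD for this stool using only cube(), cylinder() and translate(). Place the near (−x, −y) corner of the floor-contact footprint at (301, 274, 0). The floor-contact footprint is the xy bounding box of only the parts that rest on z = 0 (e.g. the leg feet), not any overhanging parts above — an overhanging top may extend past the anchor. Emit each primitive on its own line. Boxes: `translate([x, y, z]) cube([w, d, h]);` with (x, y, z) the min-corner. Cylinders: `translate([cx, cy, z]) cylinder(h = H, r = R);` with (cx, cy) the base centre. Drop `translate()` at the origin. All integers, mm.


translate([301, 274, 378]) cube([286, 331, 30]);
translate([316, 289, 0]) cylinder(h = 378, r = 15);
translate([572, 289, 0]) cylinder(h = 378, r = 15);
translate([316, 590, 0]) cylinder(h = 378, r = 15);
translate([572, 590, 0]) cylinder(h = 378, r = 15);


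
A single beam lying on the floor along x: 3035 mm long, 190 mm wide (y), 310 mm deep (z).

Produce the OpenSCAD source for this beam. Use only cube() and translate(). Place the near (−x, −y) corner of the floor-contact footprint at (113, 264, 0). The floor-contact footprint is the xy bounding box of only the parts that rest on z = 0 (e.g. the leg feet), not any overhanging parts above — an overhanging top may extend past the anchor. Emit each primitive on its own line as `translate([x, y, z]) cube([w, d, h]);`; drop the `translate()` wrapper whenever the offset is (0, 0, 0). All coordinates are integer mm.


translate([113, 264, 0]) cube([3035, 190, 310]);


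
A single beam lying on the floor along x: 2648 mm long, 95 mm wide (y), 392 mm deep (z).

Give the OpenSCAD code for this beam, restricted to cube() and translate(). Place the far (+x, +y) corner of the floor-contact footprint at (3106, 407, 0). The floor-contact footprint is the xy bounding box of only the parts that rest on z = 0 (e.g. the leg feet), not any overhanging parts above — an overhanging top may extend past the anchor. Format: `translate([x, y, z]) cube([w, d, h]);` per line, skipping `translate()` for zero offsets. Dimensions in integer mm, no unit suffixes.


translate([458, 312, 0]) cube([2648, 95, 392]);


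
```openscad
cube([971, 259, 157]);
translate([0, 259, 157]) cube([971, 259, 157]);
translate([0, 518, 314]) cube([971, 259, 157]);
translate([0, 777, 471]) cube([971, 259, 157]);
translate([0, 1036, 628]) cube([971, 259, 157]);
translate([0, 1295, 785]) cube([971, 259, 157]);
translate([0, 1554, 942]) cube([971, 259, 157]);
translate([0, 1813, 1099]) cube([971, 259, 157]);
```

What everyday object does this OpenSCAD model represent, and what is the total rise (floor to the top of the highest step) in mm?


A staircase. The total rise is 1256 mm.

8 identical blocks, each offset up and back from the previous — a staircase. Each step is 157 mm tall and there are 8 of them, so the total rise is 8 × 157 = 1256 mm.


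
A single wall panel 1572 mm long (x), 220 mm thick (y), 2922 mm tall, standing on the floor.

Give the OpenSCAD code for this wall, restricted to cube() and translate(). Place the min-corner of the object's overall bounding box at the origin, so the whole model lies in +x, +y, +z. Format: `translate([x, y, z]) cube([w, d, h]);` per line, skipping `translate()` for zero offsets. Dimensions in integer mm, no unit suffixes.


cube([1572, 220, 2922]);


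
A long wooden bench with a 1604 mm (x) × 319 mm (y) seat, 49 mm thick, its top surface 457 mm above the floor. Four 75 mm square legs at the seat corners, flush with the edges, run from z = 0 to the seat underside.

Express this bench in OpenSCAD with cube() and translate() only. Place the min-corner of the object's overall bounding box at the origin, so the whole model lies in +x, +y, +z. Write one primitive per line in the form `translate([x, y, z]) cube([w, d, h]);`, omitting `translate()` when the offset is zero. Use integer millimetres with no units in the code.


translate([0, 0, 408]) cube([1604, 319, 49]);
cube([75, 75, 408]);
translate([0, 244, 0]) cube([75, 75, 408]);
translate([1529, 0, 0]) cube([75, 75, 408]);
translate([1529, 244, 0]) cube([75, 75, 408]);


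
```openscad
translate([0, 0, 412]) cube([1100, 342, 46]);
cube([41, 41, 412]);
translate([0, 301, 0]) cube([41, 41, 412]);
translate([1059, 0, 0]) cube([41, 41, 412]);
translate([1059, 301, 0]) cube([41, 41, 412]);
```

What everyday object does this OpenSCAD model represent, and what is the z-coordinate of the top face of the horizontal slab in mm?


A bench. The seat-top height is 458 mm.

A long slab on four corner posts — a bench. The slab sits at z = 412 with thickness 46, so the top is 412 + 46 = 458 mm.


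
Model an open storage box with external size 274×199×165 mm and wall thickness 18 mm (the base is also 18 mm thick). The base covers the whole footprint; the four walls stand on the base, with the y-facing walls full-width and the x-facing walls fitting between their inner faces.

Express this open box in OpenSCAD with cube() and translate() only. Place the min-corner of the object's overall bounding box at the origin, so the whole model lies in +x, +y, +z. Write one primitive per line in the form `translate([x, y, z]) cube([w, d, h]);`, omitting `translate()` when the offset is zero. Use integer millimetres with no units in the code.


cube([274, 199, 18]);
translate([0, 0, 18]) cube([274, 18, 147]);
translate([0, 181, 18]) cube([274, 18, 147]);
translate([0, 18, 18]) cube([18, 163, 147]);
translate([256, 18, 18]) cube([18, 163, 147]);


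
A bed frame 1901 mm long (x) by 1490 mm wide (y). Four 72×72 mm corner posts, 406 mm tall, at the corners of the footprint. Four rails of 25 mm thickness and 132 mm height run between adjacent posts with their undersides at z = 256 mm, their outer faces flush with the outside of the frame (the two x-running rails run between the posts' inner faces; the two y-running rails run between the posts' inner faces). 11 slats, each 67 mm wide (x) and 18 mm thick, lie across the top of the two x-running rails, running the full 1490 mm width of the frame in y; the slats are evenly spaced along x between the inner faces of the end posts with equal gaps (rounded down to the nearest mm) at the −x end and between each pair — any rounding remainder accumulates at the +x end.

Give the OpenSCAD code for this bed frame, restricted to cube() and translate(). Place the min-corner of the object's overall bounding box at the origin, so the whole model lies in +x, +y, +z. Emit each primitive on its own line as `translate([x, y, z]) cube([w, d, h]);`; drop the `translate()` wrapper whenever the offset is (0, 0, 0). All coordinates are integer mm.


cube([72, 72, 406]);
translate([0, 1418, 0]) cube([72, 72, 406]);
translate([1829, 0, 0]) cube([72, 72, 406]);
translate([1829, 1418, 0]) cube([72, 72, 406]);
translate([72, 0, 256]) cube([1757, 25, 132]);
translate([72, 1465, 256]) cube([1757, 25, 132]);
translate([0, 72, 256]) cube([25, 1346, 132]);
translate([1876, 72, 256]) cube([25, 1346, 132]);
translate([157, 0, 388]) cube([67, 1490, 18]);
translate([309, 0, 388]) cube([67, 1490, 18]);
translate([461, 0, 388]) cube([67, 1490, 18]);
translate([613, 0, 388]) cube([67, 1490, 18]);
translate([765, 0, 388]) cube([67, 1490, 18]);
translate([917, 0, 388]) cube([67, 1490, 18]);
translate([1069, 0, 388]) cube([67, 1490, 18]);
translate([1221, 0, 388]) cube([67, 1490, 18]);
translate([1373, 0, 388]) cube([67, 1490, 18]);
translate([1525, 0, 388]) cube([67, 1490, 18]);
translate([1677, 0, 388]) cube([67, 1490, 18]);


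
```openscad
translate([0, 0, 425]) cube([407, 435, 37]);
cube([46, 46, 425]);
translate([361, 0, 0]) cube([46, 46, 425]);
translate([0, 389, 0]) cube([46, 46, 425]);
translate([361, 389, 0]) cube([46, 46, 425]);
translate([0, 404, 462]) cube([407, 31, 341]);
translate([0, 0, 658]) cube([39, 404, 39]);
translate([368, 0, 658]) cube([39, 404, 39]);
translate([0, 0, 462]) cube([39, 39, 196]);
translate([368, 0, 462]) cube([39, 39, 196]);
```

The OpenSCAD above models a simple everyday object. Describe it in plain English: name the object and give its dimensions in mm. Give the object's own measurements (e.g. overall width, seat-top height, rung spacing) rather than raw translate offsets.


A chair. The seat is a 407×435×37 mm slab with its top at z = 462 mm, on four 46×46 mm corner legs (flush with the seat edges, standing on z = 0). A flat backrest 31 mm thick, 341 mm tall, spans the full seat width and rises from the seat top along its +y edge, rear face flush with the rear of the seat. Two armrests of 39×39 mm section run along each side from the seat's front edge to the front of the backrest, top faces 235 mm above the seat top and outer faces flush with the seat's x-edges; a 39×39 mm post under the front of each armrest stands on the seat at the front corner.


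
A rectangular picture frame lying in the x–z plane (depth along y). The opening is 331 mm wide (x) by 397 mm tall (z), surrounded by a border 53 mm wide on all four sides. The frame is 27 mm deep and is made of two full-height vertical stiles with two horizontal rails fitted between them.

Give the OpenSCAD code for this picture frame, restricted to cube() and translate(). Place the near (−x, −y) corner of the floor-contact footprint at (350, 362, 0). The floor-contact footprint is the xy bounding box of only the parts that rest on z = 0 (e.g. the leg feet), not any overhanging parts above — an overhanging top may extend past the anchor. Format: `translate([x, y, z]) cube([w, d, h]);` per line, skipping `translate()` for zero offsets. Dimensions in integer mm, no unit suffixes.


translate([350, 362, 0]) cube([53, 27, 503]);
translate([734, 362, 0]) cube([53, 27, 503]);
translate([403, 362, 0]) cube([331, 27, 53]);
translate([403, 362, 450]) cube([331, 27, 53]);


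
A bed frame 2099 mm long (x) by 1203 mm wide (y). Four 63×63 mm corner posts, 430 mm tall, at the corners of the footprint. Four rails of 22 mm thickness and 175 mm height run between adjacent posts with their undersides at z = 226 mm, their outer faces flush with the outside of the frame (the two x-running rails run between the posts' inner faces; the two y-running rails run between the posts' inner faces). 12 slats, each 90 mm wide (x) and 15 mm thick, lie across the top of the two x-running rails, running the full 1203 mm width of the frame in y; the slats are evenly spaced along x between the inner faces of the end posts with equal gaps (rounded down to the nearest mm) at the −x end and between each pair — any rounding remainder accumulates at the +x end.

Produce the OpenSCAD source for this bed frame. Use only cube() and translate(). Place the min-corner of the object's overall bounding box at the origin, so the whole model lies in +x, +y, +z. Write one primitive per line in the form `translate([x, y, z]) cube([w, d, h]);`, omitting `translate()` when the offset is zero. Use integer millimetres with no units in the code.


cube([63, 63, 430]);
translate([0, 1140, 0]) cube([63, 63, 430]);
translate([2036, 0, 0]) cube([63, 63, 430]);
translate([2036, 1140, 0]) cube([63, 63, 430]);
translate([63, 0, 226]) cube([1973, 22, 175]);
translate([63, 1181, 226]) cube([1973, 22, 175]);
translate([0, 63, 226]) cube([22, 1077, 175]);
translate([2077, 63, 226]) cube([22, 1077, 175]);
translate([131, 0, 401]) cube([90, 1203, 15]);
translate([289, 0, 401]) cube([90, 1203, 15]);
translate([447, 0, 401]) cube([90, 1203, 15]);
translate([605, 0, 401]) cube([90, 1203, 15]);
translate([763, 0, 401]) cube([90, 1203, 15]);
translate([921, 0, 401]) cube([90, 1203, 15]);
translate([1079, 0, 401]) cube([90, 1203, 15]);
translate([1237, 0, 401]) cube([90, 1203, 15]);
translate([1395, 0, 401]) cube([90, 1203, 15]);
translate([1553, 0, 401]) cube([90, 1203, 15]);
translate([1711, 0, 401]) cube([90, 1203, 15]);
translate([1869, 0, 401]) cube([90, 1203, 15]);


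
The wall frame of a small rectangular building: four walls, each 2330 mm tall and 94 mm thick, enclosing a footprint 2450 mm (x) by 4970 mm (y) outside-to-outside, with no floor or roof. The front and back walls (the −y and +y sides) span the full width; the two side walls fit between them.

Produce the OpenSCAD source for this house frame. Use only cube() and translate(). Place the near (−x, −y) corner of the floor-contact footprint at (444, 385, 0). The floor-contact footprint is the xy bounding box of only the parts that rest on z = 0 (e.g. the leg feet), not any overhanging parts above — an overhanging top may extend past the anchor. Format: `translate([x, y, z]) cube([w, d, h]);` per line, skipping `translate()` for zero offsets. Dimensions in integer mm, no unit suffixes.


translate([444, 385, 0]) cube([2450, 94, 2330]);
translate([444, 5261, 0]) cube([2450, 94, 2330]);
translate([444, 479, 0]) cube([94, 4782, 2330]);
translate([2800, 479, 0]) cube([94, 4782, 2330]);


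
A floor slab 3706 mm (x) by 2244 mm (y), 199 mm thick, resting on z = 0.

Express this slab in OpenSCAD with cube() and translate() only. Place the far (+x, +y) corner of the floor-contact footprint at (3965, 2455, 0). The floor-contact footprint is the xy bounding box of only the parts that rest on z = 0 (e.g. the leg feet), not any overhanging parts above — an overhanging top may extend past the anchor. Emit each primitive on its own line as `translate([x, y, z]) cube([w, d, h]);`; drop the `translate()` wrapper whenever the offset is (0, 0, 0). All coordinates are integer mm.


translate([259, 211, 0]) cube([3706, 2244, 199]);


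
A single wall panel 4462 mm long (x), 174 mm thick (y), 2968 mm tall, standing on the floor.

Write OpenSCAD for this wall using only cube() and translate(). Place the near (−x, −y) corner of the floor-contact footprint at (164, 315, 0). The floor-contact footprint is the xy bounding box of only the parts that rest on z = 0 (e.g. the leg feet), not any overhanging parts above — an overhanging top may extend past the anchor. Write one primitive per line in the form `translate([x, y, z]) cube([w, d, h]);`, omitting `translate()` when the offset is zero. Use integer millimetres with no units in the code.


translate([164, 315, 0]) cube([4462, 174, 2968]);


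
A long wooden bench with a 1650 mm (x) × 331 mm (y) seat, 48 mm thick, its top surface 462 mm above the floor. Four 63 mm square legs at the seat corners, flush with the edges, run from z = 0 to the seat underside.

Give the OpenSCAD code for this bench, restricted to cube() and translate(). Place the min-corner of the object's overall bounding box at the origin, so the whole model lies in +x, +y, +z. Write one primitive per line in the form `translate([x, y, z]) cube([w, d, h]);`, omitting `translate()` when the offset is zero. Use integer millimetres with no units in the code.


translate([0, 0, 414]) cube([1650, 331, 48]);
cube([63, 63, 414]);
translate([0, 268, 0]) cube([63, 63, 414]);
translate([1587, 0, 0]) cube([63, 63, 414]);
translate([1587, 268, 0]) cube([63, 63, 414]);


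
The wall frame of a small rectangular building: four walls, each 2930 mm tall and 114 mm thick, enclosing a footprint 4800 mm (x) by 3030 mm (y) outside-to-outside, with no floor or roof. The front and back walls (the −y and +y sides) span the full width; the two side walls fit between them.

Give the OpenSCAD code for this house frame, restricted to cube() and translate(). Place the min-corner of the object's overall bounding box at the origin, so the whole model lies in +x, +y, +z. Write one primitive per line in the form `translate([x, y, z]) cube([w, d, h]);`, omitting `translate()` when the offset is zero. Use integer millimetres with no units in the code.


cube([4800, 114, 2930]);
translate([0, 2916, 0]) cube([4800, 114, 2930]);
translate([0, 114, 0]) cube([114, 2802, 2930]);
translate([4686, 114, 0]) cube([114, 2802, 2930]);


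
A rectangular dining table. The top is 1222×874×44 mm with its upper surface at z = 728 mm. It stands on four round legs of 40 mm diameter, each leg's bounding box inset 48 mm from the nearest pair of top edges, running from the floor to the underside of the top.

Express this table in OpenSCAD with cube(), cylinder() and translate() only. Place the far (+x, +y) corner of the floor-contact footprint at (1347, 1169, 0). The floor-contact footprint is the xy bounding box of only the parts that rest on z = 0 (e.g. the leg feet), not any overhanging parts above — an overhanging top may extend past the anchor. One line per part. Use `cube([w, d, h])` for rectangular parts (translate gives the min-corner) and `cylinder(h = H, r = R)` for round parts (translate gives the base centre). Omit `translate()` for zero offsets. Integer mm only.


translate([173, 343, 684]) cube([1222, 874, 44]);
translate([241, 411, 0]) cylinder(h = 684, r = 20);
translate([1327, 411, 0]) cylinder(h = 684, r = 20);
translate([241, 1149, 0]) cylinder(h = 684, r = 20);
translate([1327, 1149, 0]) cylinder(h = 684, r = 20);


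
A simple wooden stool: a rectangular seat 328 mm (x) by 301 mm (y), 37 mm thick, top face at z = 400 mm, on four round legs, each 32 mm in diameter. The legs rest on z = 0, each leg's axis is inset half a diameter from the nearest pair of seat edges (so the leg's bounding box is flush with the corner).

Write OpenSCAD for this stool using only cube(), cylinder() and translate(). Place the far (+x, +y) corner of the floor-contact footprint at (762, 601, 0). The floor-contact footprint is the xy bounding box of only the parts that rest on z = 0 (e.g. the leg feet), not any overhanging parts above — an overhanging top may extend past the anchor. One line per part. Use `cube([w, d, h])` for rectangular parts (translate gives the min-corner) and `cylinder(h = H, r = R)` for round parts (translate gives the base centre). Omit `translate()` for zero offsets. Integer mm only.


// leg_h = 400 - 37 = 363
translate([434, 300, 363]) cube([328, 301, 37]);
translate([450, 316, 0]) cylinder(h = 363, r = 16);
translate([746, 316, 0]) cylinder(h = 363, r = 16);
translate([450, 585, 0]) cylinder(h = 363, r = 16);
translate([746, 585, 0]) cylinder(h = 363, r = 16);


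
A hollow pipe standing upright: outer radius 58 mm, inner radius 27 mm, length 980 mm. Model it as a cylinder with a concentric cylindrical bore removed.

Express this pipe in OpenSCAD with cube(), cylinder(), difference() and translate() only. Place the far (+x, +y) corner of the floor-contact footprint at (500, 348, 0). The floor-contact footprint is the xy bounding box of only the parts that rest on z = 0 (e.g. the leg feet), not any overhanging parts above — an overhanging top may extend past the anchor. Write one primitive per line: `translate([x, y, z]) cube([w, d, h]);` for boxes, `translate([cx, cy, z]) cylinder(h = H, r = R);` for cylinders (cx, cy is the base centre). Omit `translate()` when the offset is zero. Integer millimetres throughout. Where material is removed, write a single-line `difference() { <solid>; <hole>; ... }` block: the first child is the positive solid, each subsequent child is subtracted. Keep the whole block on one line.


difference() { translate([442, 290, 0]) cylinder(h = 980, r = 58); translate([442, 290, 0]) cylinder(h = 980, r = 27); }
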